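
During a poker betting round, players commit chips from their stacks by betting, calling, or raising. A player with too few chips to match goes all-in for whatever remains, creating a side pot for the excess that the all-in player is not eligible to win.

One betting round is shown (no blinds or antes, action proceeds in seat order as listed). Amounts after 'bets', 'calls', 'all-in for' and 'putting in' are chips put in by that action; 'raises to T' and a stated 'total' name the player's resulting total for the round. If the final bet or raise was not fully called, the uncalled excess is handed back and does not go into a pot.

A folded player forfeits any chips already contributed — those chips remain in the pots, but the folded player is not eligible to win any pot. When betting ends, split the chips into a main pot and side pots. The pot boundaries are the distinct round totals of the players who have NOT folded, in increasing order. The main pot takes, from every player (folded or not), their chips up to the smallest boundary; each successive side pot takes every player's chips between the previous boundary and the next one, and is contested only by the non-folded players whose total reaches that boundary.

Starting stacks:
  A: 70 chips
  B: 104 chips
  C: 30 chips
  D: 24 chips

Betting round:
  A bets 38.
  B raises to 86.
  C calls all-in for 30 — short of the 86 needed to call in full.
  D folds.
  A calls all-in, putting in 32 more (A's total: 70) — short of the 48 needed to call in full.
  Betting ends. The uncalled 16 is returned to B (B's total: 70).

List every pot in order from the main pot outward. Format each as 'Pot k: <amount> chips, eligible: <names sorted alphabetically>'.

Contributions (after 16 returned to B): A=70, B=70, C=30
Folded: D
Pot levels (distinct totals of non-folded players): 30, 70
Layer 1-30: 30 each from A, B, C = 30*3 = 90 chips; eligible A, B, C
Layer 31-70: 40 each from A, B = 40*2 = 80 chips; eligible A, B

Pot 1: 90 chips, eligible: A, B, C
Pot 2: 80 chips, eligible: A, B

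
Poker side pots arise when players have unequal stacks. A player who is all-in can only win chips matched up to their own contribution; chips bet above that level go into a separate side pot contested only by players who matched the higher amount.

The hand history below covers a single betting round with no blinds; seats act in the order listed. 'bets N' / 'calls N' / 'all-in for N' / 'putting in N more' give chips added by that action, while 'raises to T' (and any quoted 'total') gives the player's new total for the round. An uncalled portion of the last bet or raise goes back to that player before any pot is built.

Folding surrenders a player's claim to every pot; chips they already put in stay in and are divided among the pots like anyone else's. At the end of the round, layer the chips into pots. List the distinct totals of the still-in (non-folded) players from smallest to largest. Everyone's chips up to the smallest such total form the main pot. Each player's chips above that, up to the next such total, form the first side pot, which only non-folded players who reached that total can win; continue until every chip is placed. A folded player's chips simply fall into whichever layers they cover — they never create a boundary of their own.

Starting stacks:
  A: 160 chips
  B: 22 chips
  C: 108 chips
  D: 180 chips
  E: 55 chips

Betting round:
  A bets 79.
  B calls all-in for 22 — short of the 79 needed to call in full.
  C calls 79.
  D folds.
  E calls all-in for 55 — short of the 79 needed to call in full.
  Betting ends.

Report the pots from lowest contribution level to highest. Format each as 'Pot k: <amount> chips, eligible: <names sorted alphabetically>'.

Pot 1: 88 chips, eligible: A, B, C, E
Pot 2: 99 chips, eligible: A, C, E
Pot 3: 48 chips, eligible: A, C

Derivation:
Contributions: A=79, B=22, C=79, E=55
Folded: D
Pot levels (distinct totals of non-folded players): 22, 55, 79
Layer 1-22: 22 each from A, B, C, E = 22*4 = 88 chips; eligible A, B, C, E
Layer 23-55: 33 each from A, C, E = 33*3 = 99 chips; eligible A, C, E
Layer 56-79: 24 each from A, C = 24*2 = 48 chips; eligible A, C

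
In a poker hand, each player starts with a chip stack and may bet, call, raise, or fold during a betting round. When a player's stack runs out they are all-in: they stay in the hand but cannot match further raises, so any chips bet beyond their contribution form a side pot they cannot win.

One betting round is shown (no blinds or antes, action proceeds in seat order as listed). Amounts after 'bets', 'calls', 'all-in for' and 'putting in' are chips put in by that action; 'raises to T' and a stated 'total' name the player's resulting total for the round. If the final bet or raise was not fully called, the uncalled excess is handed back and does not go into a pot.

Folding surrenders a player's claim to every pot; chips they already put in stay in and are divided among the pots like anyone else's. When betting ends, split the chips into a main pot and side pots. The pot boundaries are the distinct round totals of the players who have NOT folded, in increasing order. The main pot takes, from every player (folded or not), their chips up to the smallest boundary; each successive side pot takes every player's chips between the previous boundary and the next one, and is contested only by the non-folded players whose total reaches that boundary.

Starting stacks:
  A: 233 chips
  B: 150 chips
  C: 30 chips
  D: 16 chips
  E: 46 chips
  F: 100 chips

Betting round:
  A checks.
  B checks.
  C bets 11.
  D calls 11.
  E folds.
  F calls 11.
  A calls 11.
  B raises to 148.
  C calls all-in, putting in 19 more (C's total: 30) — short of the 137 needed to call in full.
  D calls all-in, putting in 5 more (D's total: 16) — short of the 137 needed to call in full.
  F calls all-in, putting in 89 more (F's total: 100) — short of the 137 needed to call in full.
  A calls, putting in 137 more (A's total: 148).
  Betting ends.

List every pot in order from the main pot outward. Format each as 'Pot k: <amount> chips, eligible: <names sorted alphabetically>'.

Pot 1: 80 chips, eligible: A, B, C, D, F
Pot 2: 56 chips, eligible: A, B, C, F
Pot 3: 210 chips, eligible: A, B, F
Pot 4: 96 chips, eligible: A, B

Derivation:
Contributions: A=148, B=148, C=30, D=16, F=100
Folded: E
Pot levels (distinct totals of non-folded players): 16, 30, 100, 148
Layer 1-16: 16 each from A, B, C, D, F = 16*5 = 80 chips; eligible A, B, C, D, F
Layer 17-30: 14 each from A, B, C, F = 14*4 = 56 chips; eligible A, B, C, F
Layer 31-100: 70 each from A, B, F = 70*3 = 210 chips; eligible A, B, F
Layer 101-148: 48 each from A, B = 48*2 = 96 chips; eligible A, B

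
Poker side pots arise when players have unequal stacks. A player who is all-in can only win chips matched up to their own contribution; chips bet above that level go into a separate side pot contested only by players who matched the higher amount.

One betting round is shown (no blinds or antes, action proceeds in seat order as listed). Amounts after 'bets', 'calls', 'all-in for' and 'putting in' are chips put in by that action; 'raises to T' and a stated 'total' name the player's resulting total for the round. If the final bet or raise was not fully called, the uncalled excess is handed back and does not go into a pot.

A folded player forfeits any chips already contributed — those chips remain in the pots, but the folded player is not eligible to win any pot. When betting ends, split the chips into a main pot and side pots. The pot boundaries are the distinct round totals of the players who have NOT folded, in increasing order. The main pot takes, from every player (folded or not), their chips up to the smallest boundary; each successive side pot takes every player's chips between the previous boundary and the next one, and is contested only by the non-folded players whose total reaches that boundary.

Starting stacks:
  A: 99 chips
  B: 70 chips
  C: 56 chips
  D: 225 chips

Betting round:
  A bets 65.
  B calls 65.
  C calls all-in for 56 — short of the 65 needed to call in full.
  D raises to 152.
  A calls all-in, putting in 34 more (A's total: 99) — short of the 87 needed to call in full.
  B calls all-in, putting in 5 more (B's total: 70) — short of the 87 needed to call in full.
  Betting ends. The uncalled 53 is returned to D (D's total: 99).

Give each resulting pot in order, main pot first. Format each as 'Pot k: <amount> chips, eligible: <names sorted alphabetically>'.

Pot 1: 224 chips, eligible: A, B, C, D
Pot 2: 42 chips, eligible: A, B, D
Pot 3: 58 chips, eligible: A, D

Derivation:
Contributions (after 53 returned to D): A=99, B=70, C=56, D=99
Pot levels (distinct totals of non-folded players): 56, 70, 99
Layer 1-56: 56 each from A, B, C, D = 56*4 = 224 chips; eligible A, B, C, D
Layer 57-70: 14 each from A, B, D = 14*3 = 42 chips; eligible A, B, D
Layer 71-99: 29 each from A, D = 29*2 = 58 chips; eligible A, D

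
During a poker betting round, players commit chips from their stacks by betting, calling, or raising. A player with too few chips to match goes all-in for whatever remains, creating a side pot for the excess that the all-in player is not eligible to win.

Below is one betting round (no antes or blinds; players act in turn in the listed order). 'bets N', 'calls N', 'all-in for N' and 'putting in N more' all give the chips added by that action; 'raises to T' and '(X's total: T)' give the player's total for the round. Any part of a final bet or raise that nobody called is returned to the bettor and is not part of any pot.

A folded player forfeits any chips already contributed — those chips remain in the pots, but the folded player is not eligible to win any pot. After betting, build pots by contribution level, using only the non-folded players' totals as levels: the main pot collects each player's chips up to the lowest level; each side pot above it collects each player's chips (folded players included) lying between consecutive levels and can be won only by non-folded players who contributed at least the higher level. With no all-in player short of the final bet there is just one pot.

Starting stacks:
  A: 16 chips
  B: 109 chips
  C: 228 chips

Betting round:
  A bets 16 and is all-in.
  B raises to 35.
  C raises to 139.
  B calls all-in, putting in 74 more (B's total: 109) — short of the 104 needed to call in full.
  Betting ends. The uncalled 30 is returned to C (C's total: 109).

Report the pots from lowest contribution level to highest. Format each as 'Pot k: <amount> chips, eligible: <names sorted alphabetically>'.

Pot 1: 48 chips, eligible: A, B, C
Pot 2: 186 chips, eligible: B, C

Derivation:
Contributions (after 30 returned to C): A=16, B=109, C=109
Pot levels (distinct totals of non-folded players): 16, 109
Layer 1-16: 16 each from A, B, C = 16*3 = 48 chips; eligible A, B, C
Layer 17-109: 93 each from B, C = 93*2 = 186 chips; eligible B, C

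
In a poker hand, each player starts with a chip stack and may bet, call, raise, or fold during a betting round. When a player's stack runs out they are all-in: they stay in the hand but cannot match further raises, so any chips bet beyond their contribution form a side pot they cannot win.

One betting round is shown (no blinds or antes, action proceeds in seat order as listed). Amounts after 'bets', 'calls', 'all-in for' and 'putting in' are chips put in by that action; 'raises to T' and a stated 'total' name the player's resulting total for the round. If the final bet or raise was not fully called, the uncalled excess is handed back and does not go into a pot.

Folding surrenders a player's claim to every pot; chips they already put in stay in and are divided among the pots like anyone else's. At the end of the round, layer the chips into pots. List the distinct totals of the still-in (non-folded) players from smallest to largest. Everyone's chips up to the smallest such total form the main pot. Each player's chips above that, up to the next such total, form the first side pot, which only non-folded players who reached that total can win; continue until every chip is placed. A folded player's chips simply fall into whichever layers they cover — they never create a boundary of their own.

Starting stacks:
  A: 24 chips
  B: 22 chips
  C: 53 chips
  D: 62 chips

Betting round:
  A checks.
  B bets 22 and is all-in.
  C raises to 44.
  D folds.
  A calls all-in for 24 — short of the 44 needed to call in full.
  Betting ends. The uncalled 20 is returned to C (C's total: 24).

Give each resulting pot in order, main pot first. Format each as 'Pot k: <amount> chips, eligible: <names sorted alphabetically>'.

Pot 1: 66 chips, eligible: A, B, C
Pot 2: 4 chips, eligible: A, C

Derivation:
Contributions (after 20 returned to C): A=24, B=22, C=24
Folded: D
Pot levels (distinct totals of non-folded players): 22, 24
Layer 1-22: 22 each from A, B, C = 22*3 = 66 chips; eligible A, B, C
Layer 23-24: 2 each from A, C = 2*2 = 4 chips; eligible A, C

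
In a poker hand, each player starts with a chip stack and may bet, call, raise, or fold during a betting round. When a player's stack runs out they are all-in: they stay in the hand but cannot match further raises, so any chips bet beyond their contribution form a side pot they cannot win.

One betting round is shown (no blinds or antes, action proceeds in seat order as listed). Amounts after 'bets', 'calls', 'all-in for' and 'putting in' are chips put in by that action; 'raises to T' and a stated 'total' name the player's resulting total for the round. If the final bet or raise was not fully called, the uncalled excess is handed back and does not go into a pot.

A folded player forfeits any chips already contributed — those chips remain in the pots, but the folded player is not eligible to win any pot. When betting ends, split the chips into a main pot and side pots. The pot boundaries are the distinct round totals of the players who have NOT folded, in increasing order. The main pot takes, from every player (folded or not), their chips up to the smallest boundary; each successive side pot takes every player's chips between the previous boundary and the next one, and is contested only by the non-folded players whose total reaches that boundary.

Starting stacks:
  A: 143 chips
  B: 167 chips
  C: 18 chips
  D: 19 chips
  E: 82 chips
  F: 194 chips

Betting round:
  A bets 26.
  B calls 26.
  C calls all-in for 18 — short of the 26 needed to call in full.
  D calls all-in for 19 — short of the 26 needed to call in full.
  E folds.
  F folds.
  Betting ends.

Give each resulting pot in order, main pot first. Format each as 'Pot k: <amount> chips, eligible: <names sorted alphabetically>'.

Contributions: A=26, B=26, C=18, D=19
Folded: E, F
Pot levels (distinct totals of non-folded players): 18, 19, 26
Layer 1-18: 18 each from A, B, C, D = 18*4 = 72 chips; eligible A, B, C, D
Layer 19-19: 1 each from A, B, D = 1*3 = 3 chips; eligible A, B, D
Layer 20-26: 7 each from A, B = 7*2 = 14 chips; eligible A, B

Pot 1: 72 chips, eligible: A, B, C, D
Pot 2: 3 chips, eligible: A, B, D
Pot 3: 14 chips, eligible: A, B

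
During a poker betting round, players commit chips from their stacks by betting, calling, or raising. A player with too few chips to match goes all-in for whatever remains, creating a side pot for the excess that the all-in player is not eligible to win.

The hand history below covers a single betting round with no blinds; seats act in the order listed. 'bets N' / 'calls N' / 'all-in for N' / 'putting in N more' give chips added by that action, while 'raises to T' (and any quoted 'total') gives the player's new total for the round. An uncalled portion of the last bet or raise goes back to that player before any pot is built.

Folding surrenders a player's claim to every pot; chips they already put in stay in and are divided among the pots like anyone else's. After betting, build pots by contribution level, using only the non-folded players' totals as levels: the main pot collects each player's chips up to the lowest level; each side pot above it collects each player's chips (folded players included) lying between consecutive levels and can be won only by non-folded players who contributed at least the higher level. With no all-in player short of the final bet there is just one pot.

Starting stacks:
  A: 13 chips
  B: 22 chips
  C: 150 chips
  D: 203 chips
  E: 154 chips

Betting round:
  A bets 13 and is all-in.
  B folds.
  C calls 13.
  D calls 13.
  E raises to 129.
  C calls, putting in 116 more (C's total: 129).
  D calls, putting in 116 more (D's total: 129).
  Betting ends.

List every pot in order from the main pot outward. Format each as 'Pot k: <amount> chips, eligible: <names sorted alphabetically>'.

Pot 1: 52 chips, eligible: A, C, D, E
Pot 2: 348 chips, eligible: C, D, E

Derivation:
Contributions: A=13, C=129, D=129, E=129
Folded: B
Pot levels (distinct totals of non-folded players): 13, 129
Layer 1-13: 13 each from A, C, D, E = 13*4 = 52 chips; eligible A, C, D, E
Layer 14-129: 116 each from C, D, E = 116*3 = 348 chips; eligible C, D, E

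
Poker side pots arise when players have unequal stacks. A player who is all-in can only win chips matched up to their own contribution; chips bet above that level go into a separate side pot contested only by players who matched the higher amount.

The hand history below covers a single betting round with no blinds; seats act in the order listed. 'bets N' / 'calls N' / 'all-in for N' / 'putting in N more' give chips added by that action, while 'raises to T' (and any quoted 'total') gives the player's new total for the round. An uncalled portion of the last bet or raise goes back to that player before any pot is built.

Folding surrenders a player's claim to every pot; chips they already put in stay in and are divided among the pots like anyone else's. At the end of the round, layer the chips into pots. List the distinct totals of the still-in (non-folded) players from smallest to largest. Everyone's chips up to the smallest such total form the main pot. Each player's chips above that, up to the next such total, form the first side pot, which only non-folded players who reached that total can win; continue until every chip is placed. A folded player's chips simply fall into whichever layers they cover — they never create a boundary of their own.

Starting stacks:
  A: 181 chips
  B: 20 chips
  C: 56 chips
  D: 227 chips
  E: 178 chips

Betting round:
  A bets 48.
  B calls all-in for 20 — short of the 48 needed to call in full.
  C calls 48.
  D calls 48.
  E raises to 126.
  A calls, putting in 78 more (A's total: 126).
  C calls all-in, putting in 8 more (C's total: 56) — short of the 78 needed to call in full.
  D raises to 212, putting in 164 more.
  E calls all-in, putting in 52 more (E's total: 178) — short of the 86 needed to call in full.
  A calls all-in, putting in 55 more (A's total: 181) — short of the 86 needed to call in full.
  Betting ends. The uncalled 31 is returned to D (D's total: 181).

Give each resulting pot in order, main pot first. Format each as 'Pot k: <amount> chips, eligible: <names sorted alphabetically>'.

Pot 1: 100 chips, eligible: A, B, C, D, E
Pot 2: 144 chips, eligible: A, C, D, E
Pot 3: 366 chips, eligible: A, D, E
Pot 4: 6 chips, eligible: A, D

Derivation:
Contributions (after 31 returned to D): A=181, B=20, C=56, D=181, E=178
Pot levels (distinct totals of non-folded players): 20, 56, 178, 181
Layer 1-20: 20 each from A, B, C, D, E = 20*5 = 100 chips; eligible A, B, C, D, E
Layer 21-56: 36 each from A, C, D, E = 36*4 = 144 chips; eligible A, C, D, E
Layer 57-178: 122 each from A, D, E = 122*3 = 366 chips; eligible A, D, E
Layer 179-181: 3 each from A, D = 3*2 = 6 chips; eligible A, D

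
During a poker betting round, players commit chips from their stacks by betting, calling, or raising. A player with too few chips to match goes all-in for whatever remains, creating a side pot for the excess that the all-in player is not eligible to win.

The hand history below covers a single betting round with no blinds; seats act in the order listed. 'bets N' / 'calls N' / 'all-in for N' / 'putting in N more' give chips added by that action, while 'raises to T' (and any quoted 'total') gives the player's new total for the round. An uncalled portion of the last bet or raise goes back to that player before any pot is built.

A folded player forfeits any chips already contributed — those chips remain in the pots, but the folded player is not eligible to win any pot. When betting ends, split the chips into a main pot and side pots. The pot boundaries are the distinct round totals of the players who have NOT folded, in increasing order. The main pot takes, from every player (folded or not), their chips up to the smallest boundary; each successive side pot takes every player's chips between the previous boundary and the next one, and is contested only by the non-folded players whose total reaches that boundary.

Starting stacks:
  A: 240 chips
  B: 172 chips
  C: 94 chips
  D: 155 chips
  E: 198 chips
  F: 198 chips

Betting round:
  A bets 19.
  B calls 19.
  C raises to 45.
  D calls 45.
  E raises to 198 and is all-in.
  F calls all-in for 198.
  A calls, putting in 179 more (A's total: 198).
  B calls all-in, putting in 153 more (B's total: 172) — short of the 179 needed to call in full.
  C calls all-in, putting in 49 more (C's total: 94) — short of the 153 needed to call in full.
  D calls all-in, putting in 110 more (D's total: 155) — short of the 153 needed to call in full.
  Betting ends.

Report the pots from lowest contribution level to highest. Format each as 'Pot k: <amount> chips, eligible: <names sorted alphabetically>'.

Pot 1: 564 chips, eligible: A, B, C, D, E, F
Pot 2: 305 chips, eligible: A, B, D, E, F
Pot 3: 68 chips, eligible: A, B, E, F
Pot 4: 78 chips, eligible: A, E, F

Derivation:
Contributions: A=198, B=172, C=94, D=155, E=198, F=198
Pot levels (distinct totals of non-folded players): 94, 155, 172, 198
Layer 1-94: 94 each from A, B, C, D, E, F = 94*6 = 564 chips; eligible A, B, C, D, E, F
Layer 95-155: 61 each from A, B, D, E, F = 61*5 = 305 chips; eligible A, B, D, E, F
Layer 156-172: 17 each from A, B, E, F = 17*4 = 68 chips; eligible A, B, E, F
Layer 173-198: 26 each from A, E, F = 26*3 = 78 chips; eligible A, E, F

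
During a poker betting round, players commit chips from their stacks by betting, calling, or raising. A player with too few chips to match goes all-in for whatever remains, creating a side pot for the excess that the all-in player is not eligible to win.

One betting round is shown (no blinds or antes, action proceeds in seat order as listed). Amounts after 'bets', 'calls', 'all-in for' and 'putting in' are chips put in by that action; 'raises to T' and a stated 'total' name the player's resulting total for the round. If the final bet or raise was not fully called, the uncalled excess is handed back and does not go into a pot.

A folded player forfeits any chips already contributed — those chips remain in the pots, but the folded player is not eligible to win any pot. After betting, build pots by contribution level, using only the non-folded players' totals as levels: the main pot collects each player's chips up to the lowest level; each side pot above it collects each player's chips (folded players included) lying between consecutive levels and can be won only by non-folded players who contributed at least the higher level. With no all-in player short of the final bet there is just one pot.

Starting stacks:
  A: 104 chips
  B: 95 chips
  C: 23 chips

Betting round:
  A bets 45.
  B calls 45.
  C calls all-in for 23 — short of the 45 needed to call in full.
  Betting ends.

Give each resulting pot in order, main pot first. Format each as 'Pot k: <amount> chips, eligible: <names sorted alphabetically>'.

Pot 1: 69 chips, eligible: A, B, C
Pot 2: 44 chips, eligible: A, B

Derivation:
Contributions: A=45, B=45, C=23
Pot levels (distinct totals of non-folded players): 23, 45
Layer 1-23: 23 each from A, B, C = 23*3 = 69 chips; eligible A, B, C
Layer 24-45: 22 each from A, B = 22*2 = 44 chips; eligible A, B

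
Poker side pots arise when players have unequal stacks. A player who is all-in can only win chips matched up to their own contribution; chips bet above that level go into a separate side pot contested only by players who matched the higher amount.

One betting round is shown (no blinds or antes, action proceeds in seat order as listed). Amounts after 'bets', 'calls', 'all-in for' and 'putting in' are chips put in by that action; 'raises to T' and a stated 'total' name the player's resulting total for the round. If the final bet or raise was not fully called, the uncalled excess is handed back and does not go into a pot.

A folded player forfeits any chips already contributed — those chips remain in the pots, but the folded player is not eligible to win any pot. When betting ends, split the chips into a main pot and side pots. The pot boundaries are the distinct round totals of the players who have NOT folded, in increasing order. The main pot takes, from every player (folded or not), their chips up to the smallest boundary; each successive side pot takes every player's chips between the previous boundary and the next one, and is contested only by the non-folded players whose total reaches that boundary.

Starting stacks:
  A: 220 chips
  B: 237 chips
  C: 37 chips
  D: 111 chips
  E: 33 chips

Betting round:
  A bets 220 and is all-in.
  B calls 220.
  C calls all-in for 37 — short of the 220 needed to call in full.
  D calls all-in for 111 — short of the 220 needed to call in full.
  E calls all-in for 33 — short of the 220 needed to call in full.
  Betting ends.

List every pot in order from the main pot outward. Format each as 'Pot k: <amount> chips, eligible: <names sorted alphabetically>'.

Pot 1: 165 chips, eligible: A, B, C, D, E
Pot 2: 16 chips, eligible: A, B, C, D
Pot 3: 222 chips, eligible: A, B, D
Pot 4: 218 chips, eligible: A, B

Derivation:
Contributions: A=220, B=220, C=37, D=111, E=33
Pot levels (distinct totals of non-folded players): 33, 37, 111, 220
Layer 1-33: 33 each from A, B, C, D, E = 33*5 = 165 chips; eligible A, B, C, D, E
Layer 34-37: 4 each from A, B, C, D = 4*4 = 16 chips; eligible A, B, C, D
Layer 38-111: 74 each from A, B, D = 74*3 = 222 chips; eligible A, B, D
Layer 112-220: 109 each from A, B = 109*2 = 218 chips; eligible A, B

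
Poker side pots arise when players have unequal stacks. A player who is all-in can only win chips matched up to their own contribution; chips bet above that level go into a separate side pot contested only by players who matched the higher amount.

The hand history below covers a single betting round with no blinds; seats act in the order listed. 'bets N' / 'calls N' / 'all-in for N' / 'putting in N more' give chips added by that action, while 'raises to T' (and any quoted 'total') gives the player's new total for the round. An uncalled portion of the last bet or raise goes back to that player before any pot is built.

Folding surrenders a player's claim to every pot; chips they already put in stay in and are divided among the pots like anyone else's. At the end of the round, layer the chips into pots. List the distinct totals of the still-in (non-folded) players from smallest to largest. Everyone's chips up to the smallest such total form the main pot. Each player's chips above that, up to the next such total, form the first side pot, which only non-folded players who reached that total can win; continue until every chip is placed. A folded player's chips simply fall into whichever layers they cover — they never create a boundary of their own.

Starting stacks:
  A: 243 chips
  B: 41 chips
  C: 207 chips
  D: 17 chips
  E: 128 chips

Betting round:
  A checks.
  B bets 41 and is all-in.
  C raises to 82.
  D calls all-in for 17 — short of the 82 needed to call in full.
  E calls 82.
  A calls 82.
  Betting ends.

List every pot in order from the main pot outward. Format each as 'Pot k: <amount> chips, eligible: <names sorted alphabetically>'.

Contributions: A=82, B=41, C=82, D=17, E=82
Pot levels (distinct totals of non-folded players): 17, 41, 82
Layer 1-17: 17 each from A, B, C, D, E = 17*5 = 85 chips; eligible A, B, C, D, E
Layer 18-41: 24 each from A, B, C, E = 24*4 = 96 chips; eligible A, B, C, E
Layer 42-82: 41 each from A, C, E = 41*3 = 123 chips; eligible A, C, E

Pot 1: 85 chips, eligible: A, B, C, D, E
Pot 2: 96 chips, eligible: A, B, C, E
Pot 3: 123 chips, eligible: A, C, E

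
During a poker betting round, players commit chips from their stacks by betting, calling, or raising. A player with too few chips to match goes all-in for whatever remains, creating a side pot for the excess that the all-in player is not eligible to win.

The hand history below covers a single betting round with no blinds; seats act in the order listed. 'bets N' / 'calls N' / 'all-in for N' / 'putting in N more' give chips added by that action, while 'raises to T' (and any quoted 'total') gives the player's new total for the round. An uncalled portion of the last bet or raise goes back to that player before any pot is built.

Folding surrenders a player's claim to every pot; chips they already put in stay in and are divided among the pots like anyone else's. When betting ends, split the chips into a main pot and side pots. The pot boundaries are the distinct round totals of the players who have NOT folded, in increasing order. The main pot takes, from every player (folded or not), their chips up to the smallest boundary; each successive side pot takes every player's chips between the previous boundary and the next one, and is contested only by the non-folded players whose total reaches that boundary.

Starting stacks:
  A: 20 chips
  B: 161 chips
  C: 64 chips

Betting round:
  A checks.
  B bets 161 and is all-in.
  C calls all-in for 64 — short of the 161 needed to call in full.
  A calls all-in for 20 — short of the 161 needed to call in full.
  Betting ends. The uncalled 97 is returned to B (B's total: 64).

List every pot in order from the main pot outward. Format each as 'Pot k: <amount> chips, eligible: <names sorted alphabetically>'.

Contributions (after 97 returned to B): A=20, B=64, C=64
Pot levels (distinct totals of non-folded players): 20, 64
Layer 1-20: 20 each from A, B, C = 20*3 = 60 chips; eligible A, B, C
Layer 21-64: 44 each from B, C = 44*2 = 88 chips; eligible B, C

Pot 1: 60 chips, eligible: A, B, C
Pot 2: 88 chips, eligible: B, C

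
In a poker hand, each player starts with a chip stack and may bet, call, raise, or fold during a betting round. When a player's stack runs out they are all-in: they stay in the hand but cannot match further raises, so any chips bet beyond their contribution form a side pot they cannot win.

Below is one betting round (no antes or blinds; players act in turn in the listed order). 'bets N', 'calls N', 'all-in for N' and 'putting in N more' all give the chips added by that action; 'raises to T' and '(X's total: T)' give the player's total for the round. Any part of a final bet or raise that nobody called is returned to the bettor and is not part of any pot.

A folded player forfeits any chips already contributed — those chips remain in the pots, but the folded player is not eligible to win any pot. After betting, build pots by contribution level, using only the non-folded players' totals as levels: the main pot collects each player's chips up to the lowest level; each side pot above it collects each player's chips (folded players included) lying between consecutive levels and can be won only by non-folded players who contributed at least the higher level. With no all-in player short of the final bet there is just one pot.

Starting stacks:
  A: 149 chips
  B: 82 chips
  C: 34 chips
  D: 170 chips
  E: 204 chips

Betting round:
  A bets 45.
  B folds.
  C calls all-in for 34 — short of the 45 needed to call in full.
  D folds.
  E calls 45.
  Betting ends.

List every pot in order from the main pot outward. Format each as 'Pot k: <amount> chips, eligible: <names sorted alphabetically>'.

Contributions: A=45, C=34, E=45
Folded: B, D
Pot levels (distinct totals of non-folded players): 34, 45
Layer 1-34: 34 each from A, C, E = 34*3 = 102 chips; eligible A, C, E
Layer 35-45: 11 each from A, E = 11*2 = 22 chips; eligible A, E

Pot 1: 102 chips, eligible: A, C, E
Pot 2: 22 chips, eligible: A, E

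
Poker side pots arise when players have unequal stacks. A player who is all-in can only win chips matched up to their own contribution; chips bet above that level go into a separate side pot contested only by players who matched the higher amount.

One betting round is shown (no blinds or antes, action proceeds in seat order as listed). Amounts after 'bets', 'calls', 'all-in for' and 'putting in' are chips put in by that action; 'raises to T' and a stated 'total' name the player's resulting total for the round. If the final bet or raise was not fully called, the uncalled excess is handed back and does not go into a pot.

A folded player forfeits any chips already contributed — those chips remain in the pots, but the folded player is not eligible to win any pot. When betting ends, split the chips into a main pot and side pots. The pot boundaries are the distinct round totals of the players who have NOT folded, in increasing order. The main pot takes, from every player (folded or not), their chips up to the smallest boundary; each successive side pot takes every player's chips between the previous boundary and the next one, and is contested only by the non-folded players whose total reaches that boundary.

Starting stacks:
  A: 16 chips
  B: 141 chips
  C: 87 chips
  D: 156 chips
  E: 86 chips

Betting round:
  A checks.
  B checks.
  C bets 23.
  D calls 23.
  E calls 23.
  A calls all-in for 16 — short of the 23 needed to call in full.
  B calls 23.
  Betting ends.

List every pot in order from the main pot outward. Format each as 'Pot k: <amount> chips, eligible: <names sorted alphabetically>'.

Pot 1: 80 chips, eligible: A, B, C, D, E
Pot 2: 28 chips, eligible: B, C, D, E

Derivation:
Contributions: A=16, B=23, C=23, D=23, E=23
Pot levels (distinct totals of non-folded players): 16, 23
Layer 1-16: 16 each from A, B, C, D, E = 16*5 = 80 chips; eligible A, B, C, D, E
Layer 17-23: 7 each from B, C, D, E = 7*4 = 28 chips; eligible B, C, D, E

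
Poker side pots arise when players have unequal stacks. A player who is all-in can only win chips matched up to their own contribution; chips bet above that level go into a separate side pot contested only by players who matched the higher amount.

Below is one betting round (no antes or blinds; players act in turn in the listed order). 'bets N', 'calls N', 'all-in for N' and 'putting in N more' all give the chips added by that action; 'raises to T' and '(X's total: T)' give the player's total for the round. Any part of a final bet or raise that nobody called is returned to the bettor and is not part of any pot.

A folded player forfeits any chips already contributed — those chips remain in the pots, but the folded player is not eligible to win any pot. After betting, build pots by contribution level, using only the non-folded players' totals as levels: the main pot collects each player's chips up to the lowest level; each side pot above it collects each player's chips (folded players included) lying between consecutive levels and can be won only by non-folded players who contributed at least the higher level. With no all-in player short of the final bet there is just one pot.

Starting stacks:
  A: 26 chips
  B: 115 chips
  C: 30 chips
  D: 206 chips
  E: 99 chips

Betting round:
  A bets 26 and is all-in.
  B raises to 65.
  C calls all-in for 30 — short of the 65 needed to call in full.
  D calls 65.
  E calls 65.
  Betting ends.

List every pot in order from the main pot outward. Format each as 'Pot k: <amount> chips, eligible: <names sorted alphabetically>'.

Pot 1: 130 chips, eligible: A, B, C, D, E
Pot 2: 16 chips, eligible: B, C, D, E
Pot 3: 105 chips, eligible: B, D, E

Derivation:
Contributions: A=26, B=65, C=30, D=65, E=65
Pot levels (distinct totals of non-folded players): 26, 30, 65
Layer 1-26: 26 each from A, B, C, D, E = 26*5 = 130 chips; eligible A, B, C, D, E
Layer 27-30: 4 each from B, C, D, E = 4*4 = 16 chips; eligible B, C, D, E
Layer 31-65: 35 each from B, D, E = 35*3 = 105 chips; eligible B, D, E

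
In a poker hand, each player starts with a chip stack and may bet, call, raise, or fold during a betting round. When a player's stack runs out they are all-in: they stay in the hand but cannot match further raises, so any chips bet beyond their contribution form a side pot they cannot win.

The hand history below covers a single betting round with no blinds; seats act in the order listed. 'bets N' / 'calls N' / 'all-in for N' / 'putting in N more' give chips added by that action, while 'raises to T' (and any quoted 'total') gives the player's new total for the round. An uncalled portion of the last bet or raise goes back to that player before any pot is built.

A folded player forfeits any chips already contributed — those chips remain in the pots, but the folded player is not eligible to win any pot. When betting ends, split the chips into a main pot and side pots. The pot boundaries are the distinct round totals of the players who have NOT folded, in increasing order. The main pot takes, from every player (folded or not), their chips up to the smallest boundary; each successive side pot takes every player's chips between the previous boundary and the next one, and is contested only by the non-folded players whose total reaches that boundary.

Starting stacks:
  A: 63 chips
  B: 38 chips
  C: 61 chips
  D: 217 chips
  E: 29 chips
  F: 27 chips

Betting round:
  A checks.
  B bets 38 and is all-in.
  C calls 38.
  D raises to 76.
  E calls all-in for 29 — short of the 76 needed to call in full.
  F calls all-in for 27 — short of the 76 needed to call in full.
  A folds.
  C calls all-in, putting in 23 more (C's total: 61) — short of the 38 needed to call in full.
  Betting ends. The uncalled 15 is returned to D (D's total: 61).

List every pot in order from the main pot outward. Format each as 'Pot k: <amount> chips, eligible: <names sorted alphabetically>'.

Pot 1: 135 chips, eligible: B, C, D, E, F
Pot 2: 8 chips, eligible: B, C, D, E
Pot 3: 27 chips, eligible: B, C, D
Pot 4: 46 chips, eligible: C, D

Derivation:
Contributions (after 15 returned to D): B=38, C=61, D=61, E=29, F=27
Folded: A
Pot levels (distinct totals of non-folded players): 27, 29, 38, 61
Layer 1-27: 27 each from B, C, D, E, F = 27*5 = 135 chips; eligible B, C, D, E, F
Layer 28-29: 2 each from B, C, D, E = 2*4 = 8 chips; eligible B, C, D, E
Layer 30-38: 9 each from B, C, D = 9*3 = 27 chips; eligible B, C, D
Layer 39-61: 23 each from C, D = 23*2 = 46 chips; eligible C, D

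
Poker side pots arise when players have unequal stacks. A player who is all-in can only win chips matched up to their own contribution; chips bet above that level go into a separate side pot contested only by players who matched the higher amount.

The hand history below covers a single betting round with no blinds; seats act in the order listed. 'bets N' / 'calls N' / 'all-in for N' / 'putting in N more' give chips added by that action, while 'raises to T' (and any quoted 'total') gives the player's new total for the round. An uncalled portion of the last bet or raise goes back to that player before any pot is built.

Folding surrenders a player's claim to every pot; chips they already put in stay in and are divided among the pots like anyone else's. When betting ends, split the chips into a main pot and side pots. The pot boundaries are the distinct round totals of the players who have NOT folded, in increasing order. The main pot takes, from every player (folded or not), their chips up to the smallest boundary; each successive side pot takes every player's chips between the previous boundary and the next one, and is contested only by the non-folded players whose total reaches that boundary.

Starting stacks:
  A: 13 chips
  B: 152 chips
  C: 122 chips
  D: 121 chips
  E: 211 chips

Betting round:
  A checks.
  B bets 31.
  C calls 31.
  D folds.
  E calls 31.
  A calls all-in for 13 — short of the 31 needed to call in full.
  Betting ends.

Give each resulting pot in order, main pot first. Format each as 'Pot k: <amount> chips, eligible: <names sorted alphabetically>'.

Pot 1: 52 chips, eligible: A, B, C, E
Pot 2: 54 chips, eligible: B, C, E

Derivation:
Contributions: A=13, B=31, C=31, E=31
Folded: D
Pot levels (distinct totals of non-folded players): 13, 31
Layer 1-13: 13 each from A, B, C, E = 13*4 = 52 chips; eligible A, B, C, E
Layer 14-31: 18 each from B, C, E = 18*3 = 54 chips; eligible B, C, E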